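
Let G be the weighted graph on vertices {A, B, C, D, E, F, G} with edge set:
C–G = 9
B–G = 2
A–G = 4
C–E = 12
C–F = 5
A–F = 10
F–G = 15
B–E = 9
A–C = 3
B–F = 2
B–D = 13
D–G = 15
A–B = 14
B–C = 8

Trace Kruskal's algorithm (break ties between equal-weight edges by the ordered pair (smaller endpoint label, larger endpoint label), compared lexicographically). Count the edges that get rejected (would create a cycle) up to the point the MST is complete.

5

Kruskal: consider edges lightest-first.
B–F (2): add — endpoints in different components.
B–G (2): add — endpoints in different components.
A–C (3): add — endpoints in different components.
A–G (4): add — endpoints in different components.
C–F (5): skip — C and F already connected.
B–C (8): skip — B and C already connected.
B–E (9): add — endpoints in different components.
C–G (9): skip — C and G already connected.
A–F (10): skip — A and F already connected.
C–E (12): skip — C and E already connected.
B–D (13): add — endpoints in different components.
Edges rejected before the tree was complete: 5.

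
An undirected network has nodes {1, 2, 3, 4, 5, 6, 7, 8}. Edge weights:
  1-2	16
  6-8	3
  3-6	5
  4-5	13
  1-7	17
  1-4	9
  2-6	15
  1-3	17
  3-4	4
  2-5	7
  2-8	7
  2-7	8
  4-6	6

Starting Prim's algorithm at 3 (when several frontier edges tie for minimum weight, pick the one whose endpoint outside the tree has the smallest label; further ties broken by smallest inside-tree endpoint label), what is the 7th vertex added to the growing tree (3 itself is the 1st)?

7

Grow the tree from 3 using Prim:
Step 1: frontier [3-4 4, 3-6 5, 1-3 17] → take 3-4 (4); add 4.
Step 2: frontier [3-6 5, 1-3 17, 4-6 6, 1-4 9, 4-5 13] → take 3-6 (5); add 6.
Step 3: frontier [1-3 17, 1-4 9, 4-5 13, 6-8 3, 2-6 15] → take 6-8 (3); add 8.
Step 4: frontier [1-3 17, 1-4 9, 4-5 13, 2-6 15, 2-8 7] → take 2-8 (7); add 2.
Step 5: frontier [2-5 7, 2-7 8, 1-2 16, 1-3 17, 1-4 9, 4-5 13] → take 2-5 (7); add 5.
Step 6: frontier [2-7 8, 1-2 16, 1-3 17, 1-4 9] → take 2-7 (8); add 7.
Step 7: frontier [1-2 16, 1-3 17, 1-4 9, 1-7 17] → take 1-4 (9); add 1.
Vertex order: 3, 4, 6, 8, 2, 5, 7, 1. The 7th vertex is 7.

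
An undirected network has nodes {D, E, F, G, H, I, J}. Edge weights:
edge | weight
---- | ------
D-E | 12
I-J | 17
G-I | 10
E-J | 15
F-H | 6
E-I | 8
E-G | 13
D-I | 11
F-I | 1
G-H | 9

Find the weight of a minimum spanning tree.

50

Grow the tree from D using Prim:
Step 1: frontier [D-I 11, D-E 12] → take D-I (11); add I.
Step 2: frontier [D-E 12, F-I 1, E-I 8, G-I 10, I-J 17] → take F-I (1); add F.
Step 3: frontier [D-E 12, F-H 6, E-I 8, G-I 10, I-J 17] → take F-H (6); add H.
Step 4: frontier [D-E 12, G-H 9, E-I 8, G-I 10, I-J 17] → take E-I (8); add E.
Step 5: frontier [E-G 13, E-J 15, G-H 9, G-I 10, I-J 17] → take G-H (9); add G.
Step 6: frontier [E-J 15, I-J 17] → take E-J (15); add J.
MST edges: D-I, F-I, F-H, E-I, G-H, E-J; total weight 11+1+6+8+9+15 = 50.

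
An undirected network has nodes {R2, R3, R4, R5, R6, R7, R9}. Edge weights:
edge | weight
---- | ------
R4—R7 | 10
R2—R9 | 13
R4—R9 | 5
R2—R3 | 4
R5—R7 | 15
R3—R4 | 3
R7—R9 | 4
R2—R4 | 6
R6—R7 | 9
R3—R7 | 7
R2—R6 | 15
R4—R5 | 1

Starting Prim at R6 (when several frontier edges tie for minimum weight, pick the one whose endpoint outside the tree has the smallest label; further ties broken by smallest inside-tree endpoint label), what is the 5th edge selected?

R3-R4

Prim, starting at R6.
Step 1: frontier [R6—R7 9, R2—R6 15] → take R6—R7 (9); add R7.
Step 2: frontier [R2—R6 15, R7—R9 4, R3—R7 7, R4—R7 10, R5—R7 15] → take R7—R9 (4); add R9.
Step 3: frontier [R2—R6 15, R3—R7 7, R4—R7 10, R5—R7 15, R4—R9 5, R2—R9 13] → take R4—R9 (5); add R4.
Step 4: frontier [R4—R5 1, R3—R4 3, R2—R4 6, R2—R6 15, R3—R7 7, R5—R7 15, R2—R9 13] → take R4—R5 (1); add R5.
Step 5: frontier [R3—R4 3, R2—R4 6, R2—R6 15, R3—R7 7, R2—R9 13] → take R3—R4 (3); add R3.
Step 6: frontier [R2—R3 4, R2—R4 6, R2—R6 15, R2—R9 13] → take R2—R3 (4); add R2.
The 5th edge added is R3—R4.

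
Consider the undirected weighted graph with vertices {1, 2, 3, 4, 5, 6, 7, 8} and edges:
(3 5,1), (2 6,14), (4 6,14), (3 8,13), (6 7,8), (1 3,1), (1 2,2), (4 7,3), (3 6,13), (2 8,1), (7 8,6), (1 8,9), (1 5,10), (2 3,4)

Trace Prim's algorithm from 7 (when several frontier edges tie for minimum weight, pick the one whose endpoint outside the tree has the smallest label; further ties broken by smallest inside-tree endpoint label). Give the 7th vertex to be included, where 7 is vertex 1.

Prim, starting at 7.
Step 1: cheapest edge leaving the tree is 4 7 (3); add 4.
Step 2: cheapest edge leaving the tree is 7 8 (6); add 8.
Step 3: cheapest edge leaving the tree is 2 8 (1); add 2.
Step 4: cheapest edge leaving the tree is 1 2 (2); add 1.
Step 5: cheapest edge leaving the tree is 1 3 (1); add 3.
Step 6: cheapest edge leaving the tree is 3 5 (1); add 5.
Step 7: cheapest edge leaving the tree is 6 7 (8); add 6.
Vertex order: 7, 4, 8, 2, 1, 3, 5, 6. The 7th vertex is 5.

5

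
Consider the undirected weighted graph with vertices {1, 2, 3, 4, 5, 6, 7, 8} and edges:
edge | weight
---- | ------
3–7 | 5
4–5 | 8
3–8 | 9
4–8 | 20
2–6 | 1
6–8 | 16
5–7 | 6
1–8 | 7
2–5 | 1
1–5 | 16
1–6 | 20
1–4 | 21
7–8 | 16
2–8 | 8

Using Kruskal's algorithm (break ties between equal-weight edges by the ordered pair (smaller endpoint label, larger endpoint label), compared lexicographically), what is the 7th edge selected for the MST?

4-5

Kruskal: consider edges lightest-first.
2–5 (1): add — endpoints in different components.
2–6 (1): add — endpoints in different components.
3–7 (5): add — endpoints in different components.
5–7 (6): add — endpoints in different components.
1–8 (7): add — endpoints in different components.
2–8 (8): add — endpoints in different components.
4–5 (8): add — endpoints in different components.
The 7th edge added is 4–5.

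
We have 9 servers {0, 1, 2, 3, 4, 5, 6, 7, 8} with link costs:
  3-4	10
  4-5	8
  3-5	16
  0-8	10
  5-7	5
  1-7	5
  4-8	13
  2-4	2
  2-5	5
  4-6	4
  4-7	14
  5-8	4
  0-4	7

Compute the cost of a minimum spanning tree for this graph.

Prim, starting at 3.
Step 1: cheapest edge leaving the tree is 3-4 (10); add 4.
Step 2: cheapest edge leaving the tree is 2-4 (2); add 2.
Step 3: cheapest edge leaving the tree is 4-6 (4); add 6.
Step 4: cheapest edge leaving the tree is 2-5 (5); add 5.
Step 5: cheapest edge leaving the tree is 5-8 (4); add 8.
Step 6: cheapest edge leaving the tree is 5-7 (5); add 7.
Step 7: cheapest edge leaving the tree is 1-7 (5); add 1.
Step 8: cheapest edge leaving the tree is 0-4 (7); add 0.
MST edges: 3-4, 2-4, 4-6, 2-5, 5-8, 5-7, 1-7, 0-4; total weight 10+2+4+5+4+5+5+7 = 42.

42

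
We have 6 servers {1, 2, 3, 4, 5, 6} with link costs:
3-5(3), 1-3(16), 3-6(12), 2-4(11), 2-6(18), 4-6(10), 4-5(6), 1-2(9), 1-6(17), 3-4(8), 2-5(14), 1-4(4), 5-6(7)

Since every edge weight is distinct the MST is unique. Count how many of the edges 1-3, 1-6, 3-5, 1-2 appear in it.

Kruskal: consider edges lightest-first.
3-5 (3): add — endpoints in different components.
1-4 (4): add — endpoints in different components.
4-5 (6): add — endpoints in different components.
5-6 (7): add — endpoints in different components.
3-4 (8): skip — 3 and 4 already connected.
1-2 (9): add — endpoints in different components.
MST edge set: {3-5, 1-4, 4-5, 5-6, 1-2}.
Of the listed edges, {3-5, 1-2} are in the MST → 2.

2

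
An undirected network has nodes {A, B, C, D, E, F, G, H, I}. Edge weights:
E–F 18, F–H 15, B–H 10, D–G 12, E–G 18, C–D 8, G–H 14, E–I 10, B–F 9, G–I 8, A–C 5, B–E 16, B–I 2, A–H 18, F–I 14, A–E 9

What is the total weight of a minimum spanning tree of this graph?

61

Grow the tree from D using Prim:
Step 1: cheapest edge leaving the tree is C–D (8); add C.
Step 2: cheapest edge leaving the tree is A–C (5); add A.
Step 3: cheapest edge leaving the tree is A–E (9); add E.
Step 4: cheapest edge leaving the tree is E–I (10); add I.
Step 5: cheapest edge leaving the tree is B–I (2); add B.
Step 6: cheapest edge leaving the tree is G–I (8); add G.
Step 7: cheapest edge leaving the tree is B–F (9); add F.
Step 8: cheapest edge leaving the tree is B–H (10); add H.
MST edges: C–D, A–C, A–E, E–I, B–I, G–I, B–F, B–H; total weight 8+5+9+10+2+8+9+10 = 61.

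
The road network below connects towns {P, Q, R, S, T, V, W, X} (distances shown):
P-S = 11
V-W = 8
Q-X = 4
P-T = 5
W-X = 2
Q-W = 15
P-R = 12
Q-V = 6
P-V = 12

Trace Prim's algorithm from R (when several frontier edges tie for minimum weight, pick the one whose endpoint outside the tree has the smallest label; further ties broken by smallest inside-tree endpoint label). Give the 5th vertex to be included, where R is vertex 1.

V

Prim, starting at R.
Step 1: frontier [P-R 12] → take P-R (12); add P.
Step 2: frontier [P-T 5, P-S 11, P-V 12] → take P-T (5); add T.
Step 3: frontier [P-S 11, P-V 12] → take P-S (11); add S.
Step 4: frontier [P-V 12] → take P-V (12); add V.
Step 5: frontier [Q-V 6, V-W 8] → take Q-V (6); add Q.
Step 6: frontier [Q-X 4, Q-W 15, V-W 8] → take Q-X (4); add X.
Step 7: frontier [Q-W 15, V-W 8, W-X 2] → take W-X (2); add W.
Vertex order: R, P, T, S, V, Q, X, W. The 5th vertex is V.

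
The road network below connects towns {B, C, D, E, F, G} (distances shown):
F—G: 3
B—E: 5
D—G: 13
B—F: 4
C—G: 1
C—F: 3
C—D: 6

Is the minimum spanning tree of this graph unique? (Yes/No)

Kruskal's algorithm — process edges by increasing weight (ties by edge label):
C—G (1): add. Components now {B} {C,G} {D} {E} {F}
C—F (3): add. Components now {B} {C,F,G} {D} {E}
F—G (3): skip — F and G already connected.
B—F (4): add. Components now {B,C,F,G} {D} {E}
B—E (5): add. Components now {B,C,E,F,G} {D}
C—D (6): add. Components now {B,C,D,E,F,G}
Non-tree edge F—G has weight 3, equal to the heaviest edge on its tree cycle — swapping gives another MST of the same weight. Not unique.

No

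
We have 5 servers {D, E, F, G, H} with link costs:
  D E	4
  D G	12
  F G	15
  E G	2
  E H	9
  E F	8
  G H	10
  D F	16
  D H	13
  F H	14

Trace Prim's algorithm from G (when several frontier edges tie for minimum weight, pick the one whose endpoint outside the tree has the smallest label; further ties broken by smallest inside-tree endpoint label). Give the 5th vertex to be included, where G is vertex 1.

H

Grow the tree from G using Prim:
Step 1: frontier [E G 2, G H 10, D G 12, F G 15] → take E G (2); add E.
Step 2: frontier [D E 4, E F 8, E H 9, G H 10, D G 12, F G 15] → take D E (4); add D.
Step 3: frontier [D H 13, D F 16, E F 8, E H 9, G H 10, F G 15] → take E F (8); add F.
Step 4: frontier [D H 13, E H 9, F H 14, G H 10] → take E H (9); add H.
Vertex order: G, E, D, F, H. The 5th vertex is H.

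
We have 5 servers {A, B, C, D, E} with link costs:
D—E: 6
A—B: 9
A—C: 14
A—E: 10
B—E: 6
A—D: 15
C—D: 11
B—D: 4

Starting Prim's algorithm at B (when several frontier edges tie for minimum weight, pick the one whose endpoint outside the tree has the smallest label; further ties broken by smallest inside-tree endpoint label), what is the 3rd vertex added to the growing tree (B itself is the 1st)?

E

Grow the tree from B using Prim:
Step 1: cheapest edge leaving the tree is B—D (4); add D.
Step 2: cheapest edge leaving the tree is B—E (6); add E.
Step 3: cheapest edge leaving the tree is A—B (9); add A.
Step 4: cheapest edge leaving the tree is C—D (11); add C.
Vertex order: B, D, E, A, C. The 3rd vertex is E.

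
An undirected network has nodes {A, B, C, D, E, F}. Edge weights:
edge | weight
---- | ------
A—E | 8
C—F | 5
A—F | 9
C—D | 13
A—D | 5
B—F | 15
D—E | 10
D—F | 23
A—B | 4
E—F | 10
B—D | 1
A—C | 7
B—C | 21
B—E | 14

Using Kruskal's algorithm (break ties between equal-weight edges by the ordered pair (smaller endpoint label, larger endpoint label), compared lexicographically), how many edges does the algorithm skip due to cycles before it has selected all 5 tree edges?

1

Kruskal's algorithm — process edges by increasing weight (ties by edge label):
B—D (1): add. Components now {A} {B,D} {C} {E} {F}
A—B (4): add. Components now {A,B,D} {C} {E} {F}
A—D (5): skip — A and D already connected.
C—F (5): add. Components now {A,B,D} {C,F} {E}
A—C (7): add. Components now {A,B,C,D,F} {E}
A—E (8): add. Components now {A,B,C,D,E,F}
Edges rejected before the tree was complete: 1.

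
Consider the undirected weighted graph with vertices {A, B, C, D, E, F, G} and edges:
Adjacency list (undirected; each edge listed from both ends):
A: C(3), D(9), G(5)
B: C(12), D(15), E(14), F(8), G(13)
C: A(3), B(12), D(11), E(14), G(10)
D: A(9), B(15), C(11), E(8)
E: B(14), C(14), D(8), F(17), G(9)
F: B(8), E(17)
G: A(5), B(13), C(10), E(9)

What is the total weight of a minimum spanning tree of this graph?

Prim's algorithm from E:
Step 1: frontier [D-E 8, E-G 9, B-E 14, C-E 14, E-F 17] → take D-E (8); add D.
Step 2: frontier [A-D 9, C-D 11, B-D 15, E-G 9, B-E 14, C-E 14, E-F 17] → take A-D (9); add A.
Step 3: frontier [A-C 3, A-G 5, C-D 11, B-D 15, E-G 9, B-E 14, C-E 14, E-F 17] → take A-C (3); add C.
Step 4: frontier [A-G 5, C-G 10, B-C 12, B-D 15, E-G 9, B-E 14, E-F 17] → take A-G (5); add G.
Step 5: frontier [B-C 12, B-D 15, B-E 14, E-F 17, B-G 13] → take B-C (12); add B.
Step 6: frontier [B-F 8, E-F 17] → take B-F (8); add F.
MST edges: D-E, A-D, A-C, A-G, B-C, B-F; total weight 8+9+3+5+12+8 = 45.

45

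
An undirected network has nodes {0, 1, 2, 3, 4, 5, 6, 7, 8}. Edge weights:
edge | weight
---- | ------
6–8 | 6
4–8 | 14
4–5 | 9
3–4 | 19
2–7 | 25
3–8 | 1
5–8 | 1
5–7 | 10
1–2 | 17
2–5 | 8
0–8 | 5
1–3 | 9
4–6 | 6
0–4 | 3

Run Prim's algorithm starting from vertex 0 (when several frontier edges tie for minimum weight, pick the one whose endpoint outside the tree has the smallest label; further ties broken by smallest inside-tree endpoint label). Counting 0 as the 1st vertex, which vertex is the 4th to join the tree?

Prim's algorithm from 0:
Step 1: frontier [0–4 3, 0–8 5] → take 0–4 (3); add 4.
Step 2: frontier [0–8 5, 4–6 6, 4–5 9, 4–8 14, 3–4 19] → take 0–8 (5); add 8.
Step 3: frontier [4–6 6, 4–5 9, 3–4 19, 3–8 1, 5–8 1, 6–8 6] → take 3–8 (1); add 3.
Step 4: frontier [1–3 9, 4–6 6, 4–5 9, 5–8 1, 6–8 6] → take 5–8 (1); add 5.
Step 5: frontier [1–3 9, 4–6 6, 2–5 8, 5–7 10, 6–8 6] → take 4–6 (6); add 6.
Step 6: frontier [1–3 9, 2–5 8, 5–7 10] → take 2–5 (8); add 2.
Step 7: frontier [1–2 17, 2–7 25, 1–3 9, 5–7 10] → take 1–3 (9); add 1.
Step 8: frontier [2–7 25, 5–7 10] → take 5–7 (10); add 7.
Vertex order: 0, 4, 8, 3, 5, 6, 2, 1, 7. The 4th vertex is 3.

3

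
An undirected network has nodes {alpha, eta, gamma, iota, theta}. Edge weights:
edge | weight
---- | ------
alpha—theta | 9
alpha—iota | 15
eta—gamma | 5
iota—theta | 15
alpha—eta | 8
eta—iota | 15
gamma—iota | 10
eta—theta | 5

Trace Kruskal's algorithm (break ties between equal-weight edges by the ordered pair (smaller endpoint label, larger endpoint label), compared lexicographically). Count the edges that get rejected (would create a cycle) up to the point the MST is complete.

Kruskal's algorithm — process edges by increasing weight (ties by edge label):
eta—gamma (5): add — endpoints in different components.
eta—theta (5): add — endpoints in different components.
alpha—eta (8): add — endpoints in different components.
alpha—theta (9): skip — alpha and theta already connected.
gamma—iota (10): add — endpoints in different components.
Edges rejected before the tree was complete: 1.

1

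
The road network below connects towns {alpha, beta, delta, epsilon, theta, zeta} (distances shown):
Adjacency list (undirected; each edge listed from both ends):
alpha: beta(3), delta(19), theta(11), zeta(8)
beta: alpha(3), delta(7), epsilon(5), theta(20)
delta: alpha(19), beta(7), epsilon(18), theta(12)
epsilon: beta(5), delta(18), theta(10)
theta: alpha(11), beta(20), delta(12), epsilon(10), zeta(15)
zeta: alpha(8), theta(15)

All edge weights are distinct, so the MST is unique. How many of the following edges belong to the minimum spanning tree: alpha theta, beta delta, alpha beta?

2

Kruskal's algorithm — process edges by increasing weight (ties by edge label):
alpha beta (3): add — endpoints in different components.
beta epsilon (5): add — endpoints in different components.
beta delta (7): add — endpoints in different components.
alpha zeta (8): add — endpoints in different components.
epsilon theta (10): add — endpoints in different components.
MST edge set: {alpha beta, beta epsilon, beta delta, alpha zeta, epsilon theta}.
Of the listed edges, {beta delta, alpha beta} are in the MST → 2.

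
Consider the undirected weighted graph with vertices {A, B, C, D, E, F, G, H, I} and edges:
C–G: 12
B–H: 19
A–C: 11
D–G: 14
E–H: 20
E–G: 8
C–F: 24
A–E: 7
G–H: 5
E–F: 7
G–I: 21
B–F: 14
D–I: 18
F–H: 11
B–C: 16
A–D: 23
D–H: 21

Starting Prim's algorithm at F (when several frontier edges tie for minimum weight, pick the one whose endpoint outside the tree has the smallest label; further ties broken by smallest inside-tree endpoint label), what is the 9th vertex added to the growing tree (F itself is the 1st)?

Grow the tree from F using Prim:
Step 1: cheapest edge leaving the tree is E–F (7); add E.
Step 2: cheapest edge leaving the tree is A–E (7); add A.
Step 3: cheapest edge leaving the tree is E–G (8); add G.
Step 4: cheapest edge leaving the tree is G–H (5); add H.
Step 5: cheapest edge leaving the tree is A–C (11); add C.
Step 6: cheapest edge leaving the tree is B–F (14); add B.
Step 7: cheapest edge leaving the tree is D–G (14); add D.
Step 8: cheapest edge leaving the tree is D–I (18); add I.
Vertex order: F, E, A, G, H, C, B, D, I. The 9th vertex is I.

I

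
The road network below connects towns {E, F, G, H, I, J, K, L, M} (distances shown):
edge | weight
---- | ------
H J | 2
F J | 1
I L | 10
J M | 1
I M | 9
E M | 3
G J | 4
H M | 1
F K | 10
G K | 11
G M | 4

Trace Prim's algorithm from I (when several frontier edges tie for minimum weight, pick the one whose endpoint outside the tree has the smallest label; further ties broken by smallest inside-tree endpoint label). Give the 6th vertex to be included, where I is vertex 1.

Prim's algorithm from I:
Step 1: cheapest edge leaving the tree is I M (9); add M.
Step 2: cheapest edge leaving the tree is H M (1); add H.
Step 3: cheapest edge leaving the tree is J M (1); add J.
Step 4: cheapest edge leaving the tree is F J (1); add F.
Step 5: cheapest edge leaving the tree is E M (3); add E.
Step 6: cheapest edge leaving the tree is G J (4); add G.
Step 7: cheapest edge leaving the tree is F K (10); add K.
Step 8: cheapest edge leaving the tree is I L (10); add L.
Vertex order: I, M, H, J, F, E, G, K, L. The 6th vertex is E.

E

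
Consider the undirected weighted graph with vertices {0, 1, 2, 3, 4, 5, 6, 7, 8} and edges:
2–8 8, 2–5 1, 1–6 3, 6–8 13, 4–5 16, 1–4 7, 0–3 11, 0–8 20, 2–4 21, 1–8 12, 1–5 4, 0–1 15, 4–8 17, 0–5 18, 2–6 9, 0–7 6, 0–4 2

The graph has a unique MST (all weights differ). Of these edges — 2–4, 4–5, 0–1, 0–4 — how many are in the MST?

1

Kruskal's algorithm — process edges by increasing weight (ties by edge label):
2–5 (1): add — endpoints in different components.
0–4 (2): add — endpoints in different components.
1–6 (3): add — endpoints in different components.
1–5 (4): add — endpoints in different components.
0–7 (6): add — endpoints in different components.
1–4 (7): add — endpoints in different components.
2–8 (8): add — endpoints in different components.
2–6 (9): skip — 2 and 6 already connected.
0–3 (11): add — endpoints in different components.
MST edge set: {2–5, 0–4, 1–6, 1–5, 0–7, 1–4, 2–8, 0–3}.
Of the listed edges, {0–4} are in the MST → 1.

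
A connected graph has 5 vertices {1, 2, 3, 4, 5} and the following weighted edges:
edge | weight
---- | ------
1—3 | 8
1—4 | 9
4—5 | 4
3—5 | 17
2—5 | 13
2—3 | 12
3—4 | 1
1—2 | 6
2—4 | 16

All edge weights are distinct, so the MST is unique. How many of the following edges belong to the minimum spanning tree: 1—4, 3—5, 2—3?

Kruskal: consider edges lightest-first.
3—4 (1): add. Components now {1} {2} {3,4} {5}
4—5 (4): add. Components now {1} {2} {3,4,5}
1—2 (6): add. Components now {1,2} {3,4,5}
1—3 (8): add. Components now {1,2,3,4,5}
MST edge set: {3—4, 4—5, 1—2, 1—3}.
Of the listed edges, {} are in the MST → 0.

0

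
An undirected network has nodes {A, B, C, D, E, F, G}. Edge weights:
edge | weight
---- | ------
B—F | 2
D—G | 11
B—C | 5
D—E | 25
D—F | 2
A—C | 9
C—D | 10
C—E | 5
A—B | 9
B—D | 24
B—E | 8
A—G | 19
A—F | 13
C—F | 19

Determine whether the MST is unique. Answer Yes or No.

No

Kruskal: consider edges lightest-first.
B—F (2): add — endpoints in different components.
D—F (2): add — endpoints in different components.
B—C (5): add — endpoints in different components.
C—E (5): add — endpoints in different components.
B—E (8): skip — B and E already connected.
A—B (9): add — endpoints in different components.
A—C (9): skip — A and C already connected.
C—D (10): skip — C and D already connected.
D—G (11): add — endpoints in different components.
Non-tree edge A—C has weight 9, equal to the heaviest edge on its tree cycle — swapping gives another MST of the same weight. Not unique.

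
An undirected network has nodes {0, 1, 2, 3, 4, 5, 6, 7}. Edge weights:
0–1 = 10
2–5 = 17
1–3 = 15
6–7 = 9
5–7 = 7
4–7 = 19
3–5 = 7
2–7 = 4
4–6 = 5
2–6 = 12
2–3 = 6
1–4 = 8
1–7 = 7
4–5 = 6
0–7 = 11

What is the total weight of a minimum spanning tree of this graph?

Kruskal's algorithm — process edges by increasing weight (ties by edge label):
2–7 (4): add — endpoints in different components.
4–6 (5): add — endpoints in different components.
2–3 (6): add — endpoints in different components.
4–5 (6): add — endpoints in different components.
1–7 (7): add — endpoints in different components.
3–5 (7): add — endpoints in different components.
5–7 (7): skip — 5 and 7 already connected.
1–4 (8): skip — 1 and 4 already connected.
6–7 (9): skip — 6 and 7 already connected.
0–1 (10): add — endpoints in different components.
MST edges: 2–7, 4–6, 2–3, 4–5, 1–7, 3–5, 0–1; total weight 4+5+6+6+7+7+10 = 45.

45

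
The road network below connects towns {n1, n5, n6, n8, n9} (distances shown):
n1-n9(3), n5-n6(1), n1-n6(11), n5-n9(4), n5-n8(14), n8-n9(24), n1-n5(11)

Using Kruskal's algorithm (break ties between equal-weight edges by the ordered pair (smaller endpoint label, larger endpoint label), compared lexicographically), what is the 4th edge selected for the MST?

n5-n8

Kruskal's algorithm — process edges by increasing weight (ties by edge label):
n5-n6 (1): add. Components now {n1} {n8} {n5,n6} {n9}
n1-n9 (3): add. Components now {n1,n9} {n8} {n5,n6}
n5-n9 (4): add. Components now {n1,n5,n6,n9} {n8}
n1-n5 (11): skip — n1 and n5 already connected.
n1-n6 (11): skip — n1 and n6 already connected.
n5-n8 (14): add. Components now {n1,n5,n6,n8,n9}
The 4th edge added is n5-n8.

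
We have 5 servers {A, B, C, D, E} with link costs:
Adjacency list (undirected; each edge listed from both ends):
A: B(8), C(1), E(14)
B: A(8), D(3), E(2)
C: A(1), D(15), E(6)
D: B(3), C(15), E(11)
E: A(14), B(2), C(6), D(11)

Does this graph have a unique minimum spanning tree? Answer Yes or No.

Sort edges by weight, then run Kruskal:
A—C (1): add. Components now {A,C} {B} {D} {E}
B—E (2): add. Components now {A,C} {B,E} {D}
B—D (3): add. Components now {A,C} {B,D,E}
C—E (6): add. Components now {A,B,C,D,E}
Every non-tree edge has weight strictly greater than the heaviest edge on the tree path between its endpoints, so the MST is unique.

Yes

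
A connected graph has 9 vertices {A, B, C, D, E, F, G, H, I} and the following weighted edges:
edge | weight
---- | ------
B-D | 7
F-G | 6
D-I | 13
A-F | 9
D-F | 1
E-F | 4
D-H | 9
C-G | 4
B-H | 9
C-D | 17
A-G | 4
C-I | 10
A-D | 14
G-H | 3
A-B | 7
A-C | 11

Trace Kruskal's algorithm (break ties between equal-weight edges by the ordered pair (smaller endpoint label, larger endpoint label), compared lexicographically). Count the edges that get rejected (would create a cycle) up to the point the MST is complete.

4

Kruskal: consider edges lightest-first.
D-F (1): add — endpoints in different components.
G-H (3): add — endpoints in different components.
A-G (4): add — endpoints in different components.
C-G (4): add — endpoints in different components.
E-F (4): add — endpoints in different components.
F-G (6): add — endpoints in different components.
A-B (7): add — endpoints in different components.
B-D (7): skip — B and D already connected.
A-F (9): skip — A and F already connected.
B-H (9): skip — B and H already connected.
D-H (9): skip — D and H already connected.
C-I (10): add — endpoints in different components.
Edges rejected before the tree was complete: 4.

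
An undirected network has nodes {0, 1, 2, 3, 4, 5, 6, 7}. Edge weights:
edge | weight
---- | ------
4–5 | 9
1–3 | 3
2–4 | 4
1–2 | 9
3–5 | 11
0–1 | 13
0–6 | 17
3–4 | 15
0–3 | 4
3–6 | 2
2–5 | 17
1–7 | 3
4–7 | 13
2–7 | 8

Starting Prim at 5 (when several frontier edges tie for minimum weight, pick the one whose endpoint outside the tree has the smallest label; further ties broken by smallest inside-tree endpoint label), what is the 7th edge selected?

0-3

Prim, starting at 5.
Step 1: frontier [4–5 9, 3–5 11, 2–5 17] → take 4–5 (9); add 4.
Step 2: frontier [2–4 4, 4–7 13, 3–4 15, 3–5 11, 2–5 17] → take 2–4 (4); add 2.
Step 3: frontier [2–7 8, 1–2 9, 4–7 13, 3–4 15, 3–5 11] → take 2–7 (8); add 7.
Step 4: frontier [1–2 9, 3–4 15, 3–5 11, 1–7 3] → take 1–7 (3); add 1.
Step 5: frontier [1–3 3, 0–1 13, 3–4 15, 3–5 11] → take 1–3 (3); add 3.
Step 6: frontier [0–1 13, 3–6 2, 0–3 4] → take 3–6 (2); add 6.
Step 7: frontier [0–1 13, 0–3 4, 0–6 17] → take 0–3 (4); add 0.
The 7th edge added is 0–3.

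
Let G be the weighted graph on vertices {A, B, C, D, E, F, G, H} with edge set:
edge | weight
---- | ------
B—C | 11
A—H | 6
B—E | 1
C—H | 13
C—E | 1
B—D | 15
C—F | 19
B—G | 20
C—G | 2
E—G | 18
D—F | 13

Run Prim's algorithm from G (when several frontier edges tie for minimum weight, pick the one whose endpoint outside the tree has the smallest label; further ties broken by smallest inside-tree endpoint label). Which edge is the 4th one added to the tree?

C-H

Grow the tree from G using Prim:
Step 1: frontier [C—G 2, E—G 18, B—G 20] → take C—G (2); add C.
Step 2: frontier [C—E 1, B—C 11, C—H 13, C—F 19, E—G 18, B—G 20] → take C—E (1); add E.
Step 3: frontier [B—C 11, C—H 13, C—F 19, B—E 1, B—G 20] → take B—E (1); add B.
Step 4: frontier [B—D 15, C—H 13, C—F 19] → take C—H (13); add H.
Step 5: frontier [B—D 15, C—F 19, A—H 6] → take A—H (6); add A.
Step 6: frontier [B—D 15, C—F 19] → take B—D (15); add D.
Step 7: frontier [C—F 19, D—F 13] → take D—F (13); add F.
The 4th edge added is C—H.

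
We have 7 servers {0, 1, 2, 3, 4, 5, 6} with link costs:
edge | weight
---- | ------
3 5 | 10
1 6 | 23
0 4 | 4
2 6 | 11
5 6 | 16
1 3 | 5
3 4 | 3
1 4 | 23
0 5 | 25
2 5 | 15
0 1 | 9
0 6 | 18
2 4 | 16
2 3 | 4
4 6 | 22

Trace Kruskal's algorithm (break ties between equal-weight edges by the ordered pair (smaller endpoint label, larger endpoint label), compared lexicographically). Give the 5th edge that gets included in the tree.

Kruskal: consider edges lightest-first.
3 4 (3): add — endpoints in different components.
0 4 (4): add — endpoints in different components.
2 3 (4): add — endpoints in different components.
1 3 (5): add — endpoints in different components.
0 1 (9): skip — 0 and 1 already connected.
3 5 (10): add — endpoints in different components.
2 6 (11): add — endpoints in different components.
The 5th edge added is 3 5.

3-5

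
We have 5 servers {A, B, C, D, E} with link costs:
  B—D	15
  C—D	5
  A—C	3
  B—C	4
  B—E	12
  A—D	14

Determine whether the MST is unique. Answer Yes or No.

Yes

Sort edges by weight, then run Kruskal:
A—C (3): add. Components now {A,C} {B} {D} {E}
B—C (4): add. Components now {A,B,C} {D} {E}
C—D (5): add. Components now {A,B,C,D} {E}
B—E (12): add. Components now {A,B,C,D,E}
Every non-tree edge has weight strictly greater than the heaviest edge on the tree path between its endpoints, so the MST is unique.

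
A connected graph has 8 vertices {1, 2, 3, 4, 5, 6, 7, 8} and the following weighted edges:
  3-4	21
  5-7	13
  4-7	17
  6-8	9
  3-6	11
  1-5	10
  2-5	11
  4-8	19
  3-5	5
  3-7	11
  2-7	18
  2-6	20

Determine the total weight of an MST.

Grow the tree from 2 using Prim:
Step 1: frontier [2-5 11, 2-7 18, 2-6 20] → take 2-5 (11); add 5.
Step 2: frontier [2-7 18, 2-6 20, 3-5 5, 1-5 10, 5-7 13] → take 3-5 (5); add 3.
Step 3: frontier [2-7 18, 2-6 20, 3-6 11, 3-7 11, 3-4 21, 1-5 10, 5-7 13] → take 1-5 (10); add 1.
Step 4: frontier [2-7 18, 2-6 20, 3-6 11, 3-7 11, 3-4 21, 5-7 13] → take 3-6 (11); add 6.
Step 5: frontier [2-7 18, 3-7 11, 3-4 21, 5-7 13, 6-8 9] → take 6-8 (9); add 8.
Step 6: frontier [2-7 18, 3-7 11, 3-4 21, 5-7 13, 4-8 19] → take 3-7 (11); add 7.
Step 7: frontier [3-4 21, 4-7 17, 4-8 19] → take 4-7 (17); add 4.
MST edges: 2-5, 3-5, 1-5, 3-6, 6-8, 3-7, 4-7; total weight 11+5+10+11+9+11+17 = 74.

74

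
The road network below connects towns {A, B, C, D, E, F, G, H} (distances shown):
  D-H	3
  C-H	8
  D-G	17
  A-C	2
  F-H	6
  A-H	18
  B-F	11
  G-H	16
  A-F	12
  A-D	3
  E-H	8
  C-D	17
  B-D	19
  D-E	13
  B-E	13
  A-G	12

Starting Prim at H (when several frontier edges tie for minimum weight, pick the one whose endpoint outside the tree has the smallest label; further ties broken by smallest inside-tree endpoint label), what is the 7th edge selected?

A-G

Prim's algorithm from H:
Step 1: cheapest edge leaving the tree is D-H (3); add D.
Step 2: cheapest edge leaving the tree is A-D (3); add A.
Step 3: cheapest edge leaving the tree is A-C (2); add C.
Step 4: cheapest edge leaving the tree is F-H (6); add F.
Step 5: cheapest edge leaving the tree is E-H (8); add E.
Step 6: cheapest edge leaving the tree is B-F (11); add B.
Step 7: cheapest edge leaving the tree is A-G (12); add G.
The 7th edge added is A-G.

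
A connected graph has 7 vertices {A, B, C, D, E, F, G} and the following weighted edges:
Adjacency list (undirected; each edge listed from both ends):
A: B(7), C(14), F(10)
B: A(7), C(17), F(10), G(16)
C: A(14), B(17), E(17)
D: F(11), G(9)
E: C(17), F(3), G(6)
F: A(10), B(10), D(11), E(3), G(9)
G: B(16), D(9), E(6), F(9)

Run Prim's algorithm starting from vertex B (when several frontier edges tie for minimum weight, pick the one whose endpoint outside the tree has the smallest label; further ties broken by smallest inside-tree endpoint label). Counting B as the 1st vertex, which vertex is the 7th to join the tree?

C

Prim's algorithm from B:
Step 1: cheapest edge leaving the tree is A—B (7); add A.
Step 2: cheapest edge leaving the tree is A—F (10); add F.
Step 3: cheapest edge leaving the tree is E—F (3); add E.
Step 4: cheapest edge leaving the tree is E—G (6); add G.
Step 5: cheapest edge leaving the tree is D—G (9); add D.
Step 6: cheapest edge leaving the tree is A—C (14); add C.
Vertex order: B, A, F, E, G, D, C. The 7th vertex is C.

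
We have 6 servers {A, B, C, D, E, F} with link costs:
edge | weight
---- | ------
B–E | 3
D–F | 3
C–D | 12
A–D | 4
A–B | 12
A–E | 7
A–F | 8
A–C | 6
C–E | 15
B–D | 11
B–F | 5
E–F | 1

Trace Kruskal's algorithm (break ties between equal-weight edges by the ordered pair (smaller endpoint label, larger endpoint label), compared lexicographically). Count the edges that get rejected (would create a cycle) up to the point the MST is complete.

1

Kruskal: consider edges lightest-first.
E–F (1): add. Components now {A} {B} {C} {D} {E,F}
B–E (3): add. Components now {A} {B,E,F} {C} {D}
D–F (3): add. Components now {A} {B,D,E,F} {C}
A–D (4): add. Components now {A,B,D,E,F} {C}
B–F (5): skip — B and F already connected.
A–C (6): add. Components now {A,B,C,D,E,F}
Edges rejected before the tree was complete: 1.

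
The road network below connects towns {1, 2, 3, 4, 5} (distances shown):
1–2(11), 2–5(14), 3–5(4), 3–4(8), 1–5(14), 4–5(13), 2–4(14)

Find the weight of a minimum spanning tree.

37

Sort edges by weight, then run Kruskal:
3–5 (4): add — endpoints in different components.
3–4 (8): add — endpoints in different components.
1–2 (11): add — endpoints in different components.
4–5 (13): skip — 4 and 5 already connected.
1–5 (14): add — endpoints in different components.
MST edges: 3–5, 3–4, 1–2, 1–5; total weight 4+8+11+14 = 37.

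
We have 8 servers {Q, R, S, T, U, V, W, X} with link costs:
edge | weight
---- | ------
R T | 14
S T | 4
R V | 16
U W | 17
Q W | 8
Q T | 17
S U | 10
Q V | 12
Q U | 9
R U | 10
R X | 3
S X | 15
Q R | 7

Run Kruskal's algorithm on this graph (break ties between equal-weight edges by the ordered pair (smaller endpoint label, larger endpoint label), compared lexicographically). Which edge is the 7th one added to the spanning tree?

Kruskal: consider edges lightest-first.
R X (3): add — endpoints in different components.
S T (4): add — endpoints in different components.
Q R (7): add — endpoints in different components.
Q W (8): add — endpoints in different components.
Q U (9): add — endpoints in different components.
R U (10): skip — R and U already connected.
S U (10): add — endpoints in different components.
Q V (12): add — endpoints in different components.
The 7th edge added is Q V.

Q-V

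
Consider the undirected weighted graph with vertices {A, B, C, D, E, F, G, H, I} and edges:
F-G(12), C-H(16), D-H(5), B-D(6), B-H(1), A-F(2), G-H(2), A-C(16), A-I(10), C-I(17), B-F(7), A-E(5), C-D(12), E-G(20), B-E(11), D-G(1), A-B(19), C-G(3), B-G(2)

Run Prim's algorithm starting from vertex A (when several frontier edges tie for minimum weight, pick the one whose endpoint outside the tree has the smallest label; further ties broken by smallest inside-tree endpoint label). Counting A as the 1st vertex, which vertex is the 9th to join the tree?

Prim's algorithm from A:
Step 1: cheapest edge leaving the tree is A-F (2); add F.
Step 2: cheapest edge leaving the tree is A-E (5); add E.
Step 3: cheapest edge leaving the tree is B-F (7); add B.
Step 4: cheapest edge leaving the tree is B-H (1); add H.
Step 5: cheapest edge leaving the tree is B-G (2); add G.
Step 6: cheapest edge leaving the tree is D-G (1); add D.
Step 7: cheapest edge leaving the tree is C-G (3); add C.
Step 8: cheapest edge leaving the tree is A-I (10); add I.
Vertex order: A, F, E, B, H, G, D, C, I. The 9th vertex is I.

I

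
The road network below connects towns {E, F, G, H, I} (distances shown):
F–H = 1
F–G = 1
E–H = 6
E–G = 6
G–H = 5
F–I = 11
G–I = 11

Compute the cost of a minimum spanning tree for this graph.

19

Prim's algorithm from F:
Step 1: cheapest edge leaving the tree is F–G (1); add G.
Step 2: cheapest edge leaving the tree is F–H (1); add H.
Step 3: cheapest edge leaving the tree is E–G (6); add E.
Step 4: cheapest edge leaving the tree is F–I (11); add I.
MST edges: F–G, F–H, E–G, F–I; total weight 1+1+6+11 = 19.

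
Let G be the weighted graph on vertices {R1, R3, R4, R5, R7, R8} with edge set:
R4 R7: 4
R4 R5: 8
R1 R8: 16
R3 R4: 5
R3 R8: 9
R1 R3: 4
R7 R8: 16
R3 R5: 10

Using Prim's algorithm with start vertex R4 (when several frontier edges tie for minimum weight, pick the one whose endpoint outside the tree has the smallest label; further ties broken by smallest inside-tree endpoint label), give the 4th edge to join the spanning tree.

Grow the tree from R4 using Prim:
Step 1: cheapest edge leaving the tree is R4 R7 (4); add R7.
Step 2: cheapest edge leaving the tree is R3 R4 (5); add R3.
Step 3: cheapest edge leaving the tree is R1 R3 (4); add R1.
Step 4: cheapest edge leaving the tree is R4 R5 (8); add R5.
Step 5: cheapest edge leaving the tree is R3 R8 (9); add R8.
The 4th edge added is R4 R5.

R4-R5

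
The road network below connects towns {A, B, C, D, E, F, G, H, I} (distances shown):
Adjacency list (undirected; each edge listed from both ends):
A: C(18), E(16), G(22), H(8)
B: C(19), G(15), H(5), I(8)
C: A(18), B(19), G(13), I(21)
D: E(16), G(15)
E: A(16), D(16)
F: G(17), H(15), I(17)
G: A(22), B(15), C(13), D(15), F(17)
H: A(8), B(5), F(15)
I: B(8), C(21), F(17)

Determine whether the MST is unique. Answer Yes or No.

Kruskal: consider edges lightest-first.
B—H (5): add — endpoints in different components.
A—H (8): add — endpoints in different components.
B—I (8): add — endpoints in different components.
C—G (13): add — endpoints in different components.
B—G (15): add — endpoints in different components.
D—G (15): add — endpoints in different components.
F—H (15): add — endpoints in different components.
A—E (16): add — endpoints in different components.
Non-tree edge D—E has weight 16, equal to the heaviest edge on its tree cycle — swapping gives another MST of the same weight. Not unique.

No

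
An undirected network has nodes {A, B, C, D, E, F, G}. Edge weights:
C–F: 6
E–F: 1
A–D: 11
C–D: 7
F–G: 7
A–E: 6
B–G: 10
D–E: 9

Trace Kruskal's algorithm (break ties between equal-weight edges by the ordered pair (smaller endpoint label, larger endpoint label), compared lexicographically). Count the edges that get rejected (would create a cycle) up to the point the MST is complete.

1

Sort edges by weight, then run Kruskal:
E–F (1): add — endpoints in different components.
A–E (6): add — endpoints in different components.
C–F (6): add — endpoints in different components.
C–D (7): add — endpoints in different components.
F–G (7): add — endpoints in different components.
D–E (9): skip — D and E already connected.
B–G (10): add — endpoints in different components.
Edges rejected before the tree was complete: 1.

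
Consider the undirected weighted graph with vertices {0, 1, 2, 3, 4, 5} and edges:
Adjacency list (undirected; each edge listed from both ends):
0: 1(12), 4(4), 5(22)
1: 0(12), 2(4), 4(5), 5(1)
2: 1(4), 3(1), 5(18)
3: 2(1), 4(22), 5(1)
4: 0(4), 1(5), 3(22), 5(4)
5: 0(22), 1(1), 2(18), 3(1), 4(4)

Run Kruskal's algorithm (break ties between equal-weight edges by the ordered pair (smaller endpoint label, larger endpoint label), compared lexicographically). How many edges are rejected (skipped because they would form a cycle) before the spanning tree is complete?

1

Kruskal: consider edges lightest-first.
1-5 (1): add — endpoints in different components.
2-3 (1): add — endpoints in different components.
3-5 (1): add — endpoints in different components.
0-4 (4): add — endpoints in different components.
1-2 (4): skip — 1 and 2 already connected.
4-5 (4): add — endpoints in different components.
Edges rejected before the tree was complete: 1.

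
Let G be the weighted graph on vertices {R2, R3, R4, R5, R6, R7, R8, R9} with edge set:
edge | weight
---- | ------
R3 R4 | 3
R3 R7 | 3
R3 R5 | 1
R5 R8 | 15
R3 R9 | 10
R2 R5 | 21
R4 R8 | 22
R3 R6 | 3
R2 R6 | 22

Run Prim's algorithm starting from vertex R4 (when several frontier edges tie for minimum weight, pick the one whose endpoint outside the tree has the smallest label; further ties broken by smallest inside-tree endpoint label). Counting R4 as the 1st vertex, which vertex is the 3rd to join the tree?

R5

Prim, starting at R4.
Step 1: frontier [R3 R4 3, R4 R8 22] → take R3 R4 (3); add R3.
Step 2: frontier [R3 R5 1, R3 R6 3, R3 R7 3, R3 R9 10, R4 R8 22] → take R3 R5 (1); add R5.
Step 3: frontier [R3 R6 3, R3 R7 3, R3 R9 10, R4 R8 22, R5 R8 15, R2 R5 21] → take R3 R6 (3); add R6.
Step 4: frontier [R3 R7 3, R3 R9 10, R4 R8 22, R5 R8 15, R2 R5 21, R2 R6 22] → take R3 R7 (3); add R7.
Step 5: frontier [R3 R9 10, R4 R8 22, R5 R8 15, R2 R5 21, R2 R6 22] → take R3 R9 (10); add R9.
Step 6: frontier [R4 R8 22, R5 R8 15, R2 R5 21, R2 R6 22] → take R5 R8 (15); add R8.
Step 7: frontier [R2 R5 21, R2 R6 22] → take R2 R5 (21); add R2.
Vertex order: R4, R3, R5, R6, R7, R9, R8, R2. The 3rd vertex is R5.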